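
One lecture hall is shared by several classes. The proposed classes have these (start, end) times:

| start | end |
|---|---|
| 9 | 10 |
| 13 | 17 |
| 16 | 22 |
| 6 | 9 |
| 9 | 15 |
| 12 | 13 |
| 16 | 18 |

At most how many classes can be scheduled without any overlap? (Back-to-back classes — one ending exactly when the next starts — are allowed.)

4

Order by finish time; keep every interval that doesn't clash with the previous kept one.
By end time: (6,9), (9,10), (12,13), (9,15), (13,17), (16,18), (16,22).
Pick (6,9); next start ≥ 9 → (9,10); next start ≥ 10 → (12,13); next start ≥ 13 → (13,17).
Selected 4 classes.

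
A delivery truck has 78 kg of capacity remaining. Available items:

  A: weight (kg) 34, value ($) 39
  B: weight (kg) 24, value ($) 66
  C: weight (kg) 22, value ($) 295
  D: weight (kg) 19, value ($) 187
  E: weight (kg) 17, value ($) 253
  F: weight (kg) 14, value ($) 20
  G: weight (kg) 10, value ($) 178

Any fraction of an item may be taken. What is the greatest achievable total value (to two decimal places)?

Greedy by value/weight ratio, highest first.
Ratios (sorted): G 17.80, E 14.88, C 13.41, D 9.84, B 2.75, F 1.43, A 1.15
take G (10 @ 178); take E (17 @ 253); take C (22 @ 295); take D (19 @ 187); take 10/24 of B → 27.50. Capacity used 78/78.
Total value = 940.50

940.50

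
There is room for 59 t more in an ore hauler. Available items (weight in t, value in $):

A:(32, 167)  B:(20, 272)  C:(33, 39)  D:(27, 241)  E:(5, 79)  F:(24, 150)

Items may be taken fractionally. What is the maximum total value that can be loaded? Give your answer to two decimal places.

Ratios (sorted): E 15.80, B 13.60, D 8.93, F 6.25, A 5.22, C 1.18
take E (5 @ 79); take B (20 @ 272); take D (27 @ 241); take 7/24 of F → 43.75. Capacity used 59/59.
Total value = 635.75

635.75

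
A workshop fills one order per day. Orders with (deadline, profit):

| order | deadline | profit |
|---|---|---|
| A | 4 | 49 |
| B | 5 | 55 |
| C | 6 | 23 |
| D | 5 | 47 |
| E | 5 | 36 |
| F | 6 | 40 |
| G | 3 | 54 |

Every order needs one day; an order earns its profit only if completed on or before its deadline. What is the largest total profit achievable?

By profit: B(d5,55), G(d3,54), A(d4,49), D(d5,47), F(d6,40), E(d5,36), C(d6,23)
B→slot 5; G→slot 3; A→slot 4; D→slot 2; F→slot 6; E→slot 1; C skipped.
Profit = 36 + 47 + 54 + 49 + 55 + 40 = 281

281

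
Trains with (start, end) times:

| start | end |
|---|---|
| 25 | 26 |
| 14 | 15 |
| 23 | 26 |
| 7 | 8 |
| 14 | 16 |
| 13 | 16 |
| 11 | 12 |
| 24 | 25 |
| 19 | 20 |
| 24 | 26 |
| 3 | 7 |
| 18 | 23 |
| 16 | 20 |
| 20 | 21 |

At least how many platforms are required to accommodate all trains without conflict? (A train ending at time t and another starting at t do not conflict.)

starts: [3, 7, 11, 13, 14, 14, 16, 18, 19, 20, 23, 24, 24, 25]
ends:   [7, 8, 12, 15, 16, 16, 20, 20, 21, 23, 25, 26, 26, 26]
s3→1 e7→0 s7→1 e8→0 s11→1 e12→0 s13→1 s14→2 s14→3  — peak 3.

3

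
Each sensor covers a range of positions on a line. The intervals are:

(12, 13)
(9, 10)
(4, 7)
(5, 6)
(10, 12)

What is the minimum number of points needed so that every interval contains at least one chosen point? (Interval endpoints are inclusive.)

3

Process intervals by earliest right end; each time one isn't hit yet, stab at its right endpoint.
By right end: [5,6]  [4,7]  [9,10]  [10,12]  [12,13]
[5,6] uncovered → point at 6; [9,10] uncovered → point at 10; [12,13] uncovered → point at 13.
Points: 6, 10, 13 (3 total).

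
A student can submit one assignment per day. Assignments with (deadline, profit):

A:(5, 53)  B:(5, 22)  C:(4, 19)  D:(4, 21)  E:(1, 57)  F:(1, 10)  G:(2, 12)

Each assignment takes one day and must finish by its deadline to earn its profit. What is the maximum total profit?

172

Take jobs in profit order; each goes to the latest open slot no later than its deadline.
Profit order: E=57 A=53 B=22 D=21 C=19 G=12 F=10
Assign: E→slot 1, A→slot 5, B→slot 4, D→slot 3, C→slot 2, G skipped, F skipped.
Slots: [1:E] [2:C] [3:D] [4:B] [5:A]
Profit = 57 + 19 + 21 + 22 + 53 = 172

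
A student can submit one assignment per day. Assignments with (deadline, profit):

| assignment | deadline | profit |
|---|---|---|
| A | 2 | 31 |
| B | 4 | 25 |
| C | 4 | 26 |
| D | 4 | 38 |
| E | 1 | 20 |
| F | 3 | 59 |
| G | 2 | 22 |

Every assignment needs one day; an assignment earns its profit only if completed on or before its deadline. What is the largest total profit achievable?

154

Profit order: F=59 D=38 A=31 C=26 B=25 G=22 E=20
Assign: F→slot 3, D→slot 4, A→slot 2, C→slot 1, B skipped, G skipped, E skipped.
Slots: [1:C] [2:A] [3:F] [4:D]
Profit = 26 + 31 + 59 + 38 = 154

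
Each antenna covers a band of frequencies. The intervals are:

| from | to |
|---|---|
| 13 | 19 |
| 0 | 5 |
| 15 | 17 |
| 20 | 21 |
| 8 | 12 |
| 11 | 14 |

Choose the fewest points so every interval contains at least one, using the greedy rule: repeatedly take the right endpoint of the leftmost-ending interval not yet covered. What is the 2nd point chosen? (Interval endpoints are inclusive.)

By right end: [0,5]  [8,12]  [11,14]  [15,17]  [13,19]  [20,21]
[0,5] uncovered → point at 5; [8,12] uncovered → point at 12; [15,17] uncovered → point at 17; [20,21] uncovered → point at 21.
Points: 5, 12, 17, 21 (4 total).

12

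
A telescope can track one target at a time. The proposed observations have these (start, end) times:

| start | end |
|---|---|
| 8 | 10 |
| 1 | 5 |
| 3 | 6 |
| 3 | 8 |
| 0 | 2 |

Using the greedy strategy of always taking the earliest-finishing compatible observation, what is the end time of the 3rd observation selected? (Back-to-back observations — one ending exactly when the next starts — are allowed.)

10

Greedy by earliest finish: after sorting by end time, pick each interval compatible with the last pick.
Sorted by end: (0,2)  (1,5)  (3,6)  (3,8)  (8,10)
take (0,2); take (3,6); take (8,10).
Selected: (0,2) (3,6) (8,10)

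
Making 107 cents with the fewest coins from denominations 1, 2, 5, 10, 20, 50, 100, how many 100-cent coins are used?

Greedy: take as many of the largest coin as possible, then repeat with the remainder.
107 = 1×100 + 1×5 + 1×2
Count of 100: 1

1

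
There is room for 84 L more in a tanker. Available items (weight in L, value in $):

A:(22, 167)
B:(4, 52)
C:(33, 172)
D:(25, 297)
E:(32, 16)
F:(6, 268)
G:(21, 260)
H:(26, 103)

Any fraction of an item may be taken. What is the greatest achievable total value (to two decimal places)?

1075.27

Ratios (sorted): F 44.67, B 13.00, G 12.38, D 11.88, A 7.59, C 5.21, H 3.96, E 0.50
take F (6 @ 268); take B (4 @ 52); take G (21 @ 260); take D (25 @ 297); take A (22 @ 167); take 6/33 of C → 31.27. Capacity used 84/84.
Total value = 1075.27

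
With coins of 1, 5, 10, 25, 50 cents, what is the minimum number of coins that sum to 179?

8

179 = 3×50 + 1×25 + 4×1
Total coins = 3 + 1 + 4 = 8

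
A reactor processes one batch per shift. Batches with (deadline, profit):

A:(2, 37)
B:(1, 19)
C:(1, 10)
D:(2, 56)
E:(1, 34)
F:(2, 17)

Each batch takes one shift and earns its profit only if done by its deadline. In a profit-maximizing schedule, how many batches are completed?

Profit order: D=56 A=37 E=34 B=19 F=17 C=10
Assign: D→slot 2, A→slot 1, E skipped, B skipped, F skipped, C skipped.
Slots: [1:A] [2:D]
2 of 6 scheduled.

2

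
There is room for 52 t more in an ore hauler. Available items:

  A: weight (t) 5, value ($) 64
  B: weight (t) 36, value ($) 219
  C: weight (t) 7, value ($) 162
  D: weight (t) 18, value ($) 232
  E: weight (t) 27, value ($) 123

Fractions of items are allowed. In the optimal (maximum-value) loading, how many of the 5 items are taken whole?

Order: C (162/7=23.14) > D (232/18=12.89) > A (64/5=12.80) > B (219/36=6.08) > E (123/27=4.56)
Fill: take C (7 @ 162) → take D (18 @ 232) → take A (5 @ 64) → take 22/36 of B → 133.83; 52/52 used.
3 item(s) taken whole; one partial (take 22/36 of B).

3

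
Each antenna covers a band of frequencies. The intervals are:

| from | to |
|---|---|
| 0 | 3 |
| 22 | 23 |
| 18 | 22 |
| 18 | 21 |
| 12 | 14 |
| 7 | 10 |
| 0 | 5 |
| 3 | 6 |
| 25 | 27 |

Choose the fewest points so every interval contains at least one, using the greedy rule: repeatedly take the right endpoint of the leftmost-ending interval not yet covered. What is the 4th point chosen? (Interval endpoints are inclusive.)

By right end: [0,3]  [0,5]  [3,6]  [7,10]  [12,14]  [18,21]  [18,22]  [22,23]  [25,27]
[0,3] uncovered → point at 3; [7,10] uncovered → point at 10; [12,14] uncovered → point at 14; [18,21] uncovered → point at 21; [22,23] uncovered → point at 23; [25,27] uncovered → point at 27.
Points: 3, 10, 14, 21, 23, 27 (6 total).

21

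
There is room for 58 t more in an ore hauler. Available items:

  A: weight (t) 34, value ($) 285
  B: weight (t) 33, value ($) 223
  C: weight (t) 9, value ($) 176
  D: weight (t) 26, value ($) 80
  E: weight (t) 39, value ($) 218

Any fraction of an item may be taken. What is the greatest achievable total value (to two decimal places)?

Sort by value per unit weight and fill in that order.
Order: C (176/9=19.56) > A (285/34=8.38) > B (223/33=6.76) > E (218/39=5.59) > D (80/26=3.08)
Fill: take C (9 @ 176) → take A (34 @ 285) → take 15/33 of B → 101.36; 58/58 used.
Total value = 562.36

562.36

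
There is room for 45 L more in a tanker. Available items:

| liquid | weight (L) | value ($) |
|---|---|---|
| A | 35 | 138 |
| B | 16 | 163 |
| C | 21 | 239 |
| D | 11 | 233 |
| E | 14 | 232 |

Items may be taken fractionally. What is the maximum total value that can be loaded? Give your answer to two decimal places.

692.62

Sort by value per unit weight and fill in that order.
Ratios (sorted): D 21.18, E 16.57, C 11.38, B 10.19, A 3.94
take D (11 @ 233); take E (14 @ 232); take 20/21 of C → 227.62. Capacity used 45/45.
Total value = 692.62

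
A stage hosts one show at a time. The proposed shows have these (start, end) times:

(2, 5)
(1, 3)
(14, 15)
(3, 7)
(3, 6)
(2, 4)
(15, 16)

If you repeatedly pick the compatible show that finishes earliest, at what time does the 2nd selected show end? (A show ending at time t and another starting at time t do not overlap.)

6

Greedy by earliest finish: after sorting by end time, pick each interval compatible with the last pick.
By end time: (1,3), (2,4), (2,5), (3,6), (3,7), (14,15), (15,16).
Pick (1,3); next start ≥ 3 → (3,6); next start ≥ 6 → (14,15); next start ≥ 15 → (15,16).
Selected: (1,3) (3,6) (14,15) (15,16)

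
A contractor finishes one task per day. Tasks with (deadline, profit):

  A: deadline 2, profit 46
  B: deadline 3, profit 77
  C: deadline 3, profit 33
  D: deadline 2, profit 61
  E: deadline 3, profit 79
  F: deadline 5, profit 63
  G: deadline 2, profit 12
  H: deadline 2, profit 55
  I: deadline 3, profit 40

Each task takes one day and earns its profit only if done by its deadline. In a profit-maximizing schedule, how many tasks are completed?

Sort by profit descending; place each in the latest free slot ≤ its deadline.
Profit order: E=79 B=77 F=63 D=61 H=55 A=46 I=40 C=33 G=12
Assign: E→slot 3, B→slot 2, F→slot 5, D→slot 1, H skipped, A skipped, I skipped, C skipped, G skipped.
Slots: [1:D] [2:B] [3:E] [5:F]
4 of 9 scheduled.

4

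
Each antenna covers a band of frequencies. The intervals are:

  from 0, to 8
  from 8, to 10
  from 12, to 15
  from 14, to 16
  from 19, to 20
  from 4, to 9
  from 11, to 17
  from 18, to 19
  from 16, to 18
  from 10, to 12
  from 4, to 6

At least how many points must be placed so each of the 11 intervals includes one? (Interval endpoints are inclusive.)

5

Process intervals by earliest right end; each time one isn't hit yet, stab at its right endpoint.
By right end: [4,6]  [0,8]  [4,9]  [8,10]  [10,12]  [12,15]  [14,16]  [11,17]  [16,18]  [18,19]  [19,20]
[4,6] uncovered → point at 6; [8,10] uncovered → point at 10; [12,15] uncovered → point at 15; [16,18] uncovered → point at 18; [19,20] uncovered → point at 20.
Points: 6, 10, 15, 18, 20 (5 total).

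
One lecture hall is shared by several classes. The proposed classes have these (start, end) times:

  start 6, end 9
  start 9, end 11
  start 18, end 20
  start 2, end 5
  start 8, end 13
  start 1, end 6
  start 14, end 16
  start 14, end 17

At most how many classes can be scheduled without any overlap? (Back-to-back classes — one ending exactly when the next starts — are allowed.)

5

Order by finish time; keep every interval that doesn't clash with the previous kept one.
By end time: (2,5), (1,6), (6,9), (9,11), (8,13), (14,16), (14,17), (18,20).
Pick (2,5); next start ≥ 5 → (6,9); next start ≥ 9 → (9,11); next start ≥ 11 → (14,16); next start ≥ 16 → (18,20).
Selected 5 classes.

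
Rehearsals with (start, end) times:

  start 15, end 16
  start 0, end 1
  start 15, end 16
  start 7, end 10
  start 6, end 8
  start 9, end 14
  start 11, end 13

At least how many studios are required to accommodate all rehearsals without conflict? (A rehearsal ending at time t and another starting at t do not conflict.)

starts: [0, 6, 7, 9, 11, 15, 15]
ends:   [1, 8, 10, 13, 14, 16, 16]
s0→1 e1→0 s6→1 s7→2  — peak 2.

2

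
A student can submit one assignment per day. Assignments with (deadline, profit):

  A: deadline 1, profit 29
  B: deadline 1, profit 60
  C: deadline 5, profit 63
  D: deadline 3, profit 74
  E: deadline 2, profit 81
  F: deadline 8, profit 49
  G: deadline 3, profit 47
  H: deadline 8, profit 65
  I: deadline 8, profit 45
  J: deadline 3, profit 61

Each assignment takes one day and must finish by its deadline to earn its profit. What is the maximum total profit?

438

Profit order: E=81 D=74 H=65 C=63 J=61 B=60 F=49 G=47 I=45 A=29
Assign: E→slot 2, D→slot 3, H→slot 8, C→slot 5, J→slot 1, B skipped, F→slot 7, G skipped, I→slot 6, A skipped.
Slots: [1:J] [2:E] [3:D] [5:C] [6:I] [7:F] [8:H]
Profit = 61 + 81 + 74 + 63 + 45 + 49 + 65 = 438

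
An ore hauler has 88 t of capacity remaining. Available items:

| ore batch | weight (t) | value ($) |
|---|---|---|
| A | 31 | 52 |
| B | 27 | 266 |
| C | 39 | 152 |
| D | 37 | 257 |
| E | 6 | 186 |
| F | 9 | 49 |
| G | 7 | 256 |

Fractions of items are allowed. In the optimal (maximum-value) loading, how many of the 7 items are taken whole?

5

Order: G (256/7=36.57) > E (186/6=31.00) > B (266/27=9.85) > D (257/37=6.95) > F (49/9=5.44) > C (152/39=3.90) > A (52/31=1.68)
Fill: take G (7 @ 256) → take E (6 @ 186) → take B (27 @ 266) → take D (37 @ 257) → take F (9 @ 49) → take 2/39 of C → 7.79; 88/88 used.
5 item(s) taken whole; one partial (take 2/39 of C).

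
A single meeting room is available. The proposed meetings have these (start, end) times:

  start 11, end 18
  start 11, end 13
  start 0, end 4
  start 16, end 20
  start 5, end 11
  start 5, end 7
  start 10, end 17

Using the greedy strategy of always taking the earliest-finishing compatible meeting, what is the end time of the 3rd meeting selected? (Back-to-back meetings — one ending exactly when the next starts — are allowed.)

13

Greedy by earliest finish: after sorting by end time, pick each interval compatible with the last pick.
Sorted by end: (0,4)  (5,7)  (5,11)  (11,13)  (10,17)  (11,18)  (16,20)
take (0,4); take (5,7); take (11,13); skip (10,17); take (16,20).
Selected: (0,4) (5,7) (11,13) (16,20)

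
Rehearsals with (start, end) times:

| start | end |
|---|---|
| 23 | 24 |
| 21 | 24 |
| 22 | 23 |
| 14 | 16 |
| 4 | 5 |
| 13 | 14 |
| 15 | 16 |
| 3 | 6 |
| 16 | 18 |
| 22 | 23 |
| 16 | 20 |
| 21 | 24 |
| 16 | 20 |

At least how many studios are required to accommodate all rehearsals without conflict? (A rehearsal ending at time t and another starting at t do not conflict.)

4

starts: [3, 4, 13, 14, 15, 16, 16, 16, 21, 21, 22, 22, 23]
ends:   [5, 6, 14, 16, 16, 18, 20, 20, 23, 23, 24, 24, 24]
s3→1 s4→2 e5→1 e6→0 s13→1 e14→0 s14→1 s15→2 e16→1 e16→0 s16→1 s16→2 s16→3 e18→2 e20→1 e20→0 s21→1 s21→2 s22→3 s22→4  — peak 4.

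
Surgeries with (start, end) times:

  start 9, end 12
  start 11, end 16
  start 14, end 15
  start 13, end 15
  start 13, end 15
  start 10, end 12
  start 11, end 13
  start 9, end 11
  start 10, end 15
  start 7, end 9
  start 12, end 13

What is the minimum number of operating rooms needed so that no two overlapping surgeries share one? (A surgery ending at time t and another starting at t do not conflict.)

5

starts: [7, 9, 9, 10, 10, 11, 11, 12, 13, 13, 14]
ends:   [9, 11, 12, 12, 13, 13, 15, 15, 15, 15, 16]
s7→1 e9→0 s9→1 s9→2 s10→3 s10→4 e11→3 s11→4 s11→5  — peak 5.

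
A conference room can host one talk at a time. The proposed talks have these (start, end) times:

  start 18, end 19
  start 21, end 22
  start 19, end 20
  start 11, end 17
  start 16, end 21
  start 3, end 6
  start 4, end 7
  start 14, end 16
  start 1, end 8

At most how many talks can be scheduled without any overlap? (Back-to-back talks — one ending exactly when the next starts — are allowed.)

Sorted by end: (3,6)  (4,7)  (1,8)  (14,16)  (11,17)  (18,19)  (19,20)  (16,21)  (21,22)
take (3,6); skip (4,7); skip (1,8); take (14,16); take (18,19); take (19,20); take (21,22).
Selected 5 talks.

5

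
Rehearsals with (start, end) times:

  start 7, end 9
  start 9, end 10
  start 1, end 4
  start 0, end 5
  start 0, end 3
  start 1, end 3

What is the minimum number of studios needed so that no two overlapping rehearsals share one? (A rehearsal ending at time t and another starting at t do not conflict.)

4

The answer is the maximum number of intervals overlapping at any instant.
Events (time:±→running): 0:+→1 0:+→2 1:+→3 1:+→4 … peak 4.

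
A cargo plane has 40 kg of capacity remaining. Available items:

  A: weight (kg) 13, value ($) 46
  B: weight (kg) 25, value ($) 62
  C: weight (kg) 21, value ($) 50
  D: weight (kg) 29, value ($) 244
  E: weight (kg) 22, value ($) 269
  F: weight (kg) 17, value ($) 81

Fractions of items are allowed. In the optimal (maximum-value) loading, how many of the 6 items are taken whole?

1

Ratios (sorted): E 12.23, D 8.41, F 4.76, A 3.54, B 2.48, C 2.38
take E (22 @ 269); take 18/29 of D → 151.45. Capacity used 40/40.
1 item(s) taken whole; one partial (take 18/29 of D).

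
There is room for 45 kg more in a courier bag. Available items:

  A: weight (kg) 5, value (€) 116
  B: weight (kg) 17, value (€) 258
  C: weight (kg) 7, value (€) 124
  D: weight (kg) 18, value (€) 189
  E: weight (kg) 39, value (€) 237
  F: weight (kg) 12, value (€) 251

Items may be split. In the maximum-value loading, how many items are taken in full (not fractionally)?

4

Sort by value per unit weight and fill in that order.
Ratios (sorted): A 23.20, F 20.92, C 17.71, B 15.18, D 10.50, E 6.08
take A (5 @ 116); take F (12 @ 251); take C (7 @ 124); take B (17 @ 258); take 4/18 of D → 42.00. Capacity used 45/45.
4 item(s) taken whole; one partial (take 4/18 of D).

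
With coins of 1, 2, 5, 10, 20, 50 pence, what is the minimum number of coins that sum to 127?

127 − 2×50→27 − 1×20→7 − 1×5→2 − 1×2→0
Total coins = 2 + 1 + 1 + 1 = 5

5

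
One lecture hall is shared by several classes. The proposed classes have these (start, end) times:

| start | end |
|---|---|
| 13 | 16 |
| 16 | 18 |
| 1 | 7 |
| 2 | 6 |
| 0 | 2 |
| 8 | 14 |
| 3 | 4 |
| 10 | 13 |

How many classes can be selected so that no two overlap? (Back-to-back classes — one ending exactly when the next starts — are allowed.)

Sort by end time and greedily take each interval whose start is ≥ the last chosen end.
By end time: (0,2), (3,4), (2,6), (1,7), (10,13), (8,14), (13,16), (16,18).
Pick (0,2); next start ≥ 2 → (3,4); next start ≥ 4 → (10,13); next start ≥ 13 → (13,16); next start ≥ 16 → (16,18).
Selected 5 classes.

5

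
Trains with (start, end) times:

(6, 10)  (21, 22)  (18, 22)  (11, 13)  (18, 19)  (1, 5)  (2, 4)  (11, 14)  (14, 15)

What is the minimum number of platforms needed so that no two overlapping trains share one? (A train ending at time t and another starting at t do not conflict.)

2

The answer is the maximum number of intervals overlapping at any instant.
starts: [1, 2, 6, 11, 11, 14, 18, 18, 21]
ends:   [4, 5, 10, 13, 14, 15, 19, 22, 22]
s1→1 s2→2  — peak 2.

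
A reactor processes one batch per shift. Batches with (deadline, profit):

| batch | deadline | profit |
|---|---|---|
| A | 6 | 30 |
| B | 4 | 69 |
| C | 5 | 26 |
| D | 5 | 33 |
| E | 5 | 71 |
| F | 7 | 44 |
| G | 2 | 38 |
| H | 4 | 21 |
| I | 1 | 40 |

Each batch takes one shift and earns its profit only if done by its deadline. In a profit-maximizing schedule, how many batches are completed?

7

Take jobs in profit order; each goes to the latest open slot no later than its deadline.
By profit: E(d5,71), B(d4,69), F(d7,44), I(d1,40), G(d2,38), D(d5,33), A(d6,30), C(d5,26), H(d4,21)
E→slot 5; B→slot 4; F→slot 7; I→slot 1; G→slot 2; D→slot 3; A→slot 6; C skipped; H skipped.
7 of 9 scheduled.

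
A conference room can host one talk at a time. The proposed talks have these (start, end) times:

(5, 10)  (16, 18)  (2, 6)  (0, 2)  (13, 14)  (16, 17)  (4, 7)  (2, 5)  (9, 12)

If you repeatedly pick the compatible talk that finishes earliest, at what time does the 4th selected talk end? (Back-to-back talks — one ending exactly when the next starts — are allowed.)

14

By end time: (0,2), (2,5), (2,6), (4,7), (5,10), (9,12), (13,14), (16,17), (16,18).
Pick (0,2); next start ≥ 2 → (2,5); next start ≥ 5 → (5,10); next start ≥ 10 → (13,14); next start ≥ 14 → (16,17).
Selected: (0,2) (2,5) (5,10) (13,14) (16,17)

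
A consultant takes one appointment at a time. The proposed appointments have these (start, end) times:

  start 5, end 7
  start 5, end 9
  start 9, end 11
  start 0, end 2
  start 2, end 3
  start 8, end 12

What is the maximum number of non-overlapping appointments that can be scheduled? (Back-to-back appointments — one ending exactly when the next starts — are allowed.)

Order by finish time; keep every interval that doesn't clash with the previous kept one.
By end time: (0,2), (2,3), (5,7), (5,9), (9,11), (8,12).
Pick (0,2); next start ≥ 2 → (2,3); next start ≥ 3 → (5,7); next start ≥ 7 → (9,11).
Selected 4 appointments.

4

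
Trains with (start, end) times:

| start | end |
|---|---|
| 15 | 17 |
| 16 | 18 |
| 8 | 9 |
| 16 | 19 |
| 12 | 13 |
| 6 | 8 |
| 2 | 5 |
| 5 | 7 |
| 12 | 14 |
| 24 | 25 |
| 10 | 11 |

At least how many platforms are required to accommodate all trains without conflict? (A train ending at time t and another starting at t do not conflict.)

Events (time:±→running): 2:+→1 5:-→0 5:+→1 6:+→2 7:-→1 8:-→0 8:+→1 9:-→0 10:+→1 11:-→0 12:+→1 12:+→2 13:-→1 14:-→0 15:+→1 16:+→2 16:+→3 … peak 3.

3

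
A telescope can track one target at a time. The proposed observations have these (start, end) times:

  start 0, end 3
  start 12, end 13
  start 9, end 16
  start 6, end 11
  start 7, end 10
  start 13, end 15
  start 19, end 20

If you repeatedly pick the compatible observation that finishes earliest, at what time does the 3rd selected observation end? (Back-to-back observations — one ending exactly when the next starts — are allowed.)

13

By end time: (0,3), (7,10), (6,11), (12,13), (13,15), (9,16), (19,20).
Pick (0,3); next start ≥ 3 → (7,10); next start ≥ 10 → (12,13); next start ≥ 13 → (13,15); next start ≥ 15 → (19,20).
Selected: (0,3) (7,10) (12,13) (13,15) (19,20)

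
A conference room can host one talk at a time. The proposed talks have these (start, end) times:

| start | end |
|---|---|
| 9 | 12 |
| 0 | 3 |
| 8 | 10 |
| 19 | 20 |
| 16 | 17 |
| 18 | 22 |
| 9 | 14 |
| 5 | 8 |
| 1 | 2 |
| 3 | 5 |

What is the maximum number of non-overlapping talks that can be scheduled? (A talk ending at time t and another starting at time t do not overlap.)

Sorted by end: (1,2)  (0,3)  (3,5)  (5,8)  (8,10)  (9,12)  (9,14)  (16,17)  (19,20)  (18,22)
take (1,2); take (3,5); take (5,8); take (8,10); take (16,17); take (19,20).
Selected 6 talks.

6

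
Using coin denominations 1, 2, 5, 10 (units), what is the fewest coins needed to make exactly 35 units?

Greedy: take as many of the largest coin as possible, then repeat with the remainder.
35 − 3×10→5 − 1×5→0
Total coins = 3 + 1 = 4

4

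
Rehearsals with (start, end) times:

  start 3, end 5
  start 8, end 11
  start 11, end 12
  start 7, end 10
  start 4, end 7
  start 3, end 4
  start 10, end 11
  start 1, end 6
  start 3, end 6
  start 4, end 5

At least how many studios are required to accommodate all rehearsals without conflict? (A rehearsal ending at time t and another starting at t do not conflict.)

Count concurrent intervals with a sweep; the peak is the room count.
Events (time:±→running): 1:+→1 3:+→2 3:+→3 3:+→4 4:-→3 4:+→4 4:+→5 … peak 5.

5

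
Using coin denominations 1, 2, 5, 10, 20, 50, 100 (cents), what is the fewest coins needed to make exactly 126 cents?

4

126 = 1×100 + 1×20 + 1×5 + 1×1
Total coins = 1 + 1 + 1 + 1 = 4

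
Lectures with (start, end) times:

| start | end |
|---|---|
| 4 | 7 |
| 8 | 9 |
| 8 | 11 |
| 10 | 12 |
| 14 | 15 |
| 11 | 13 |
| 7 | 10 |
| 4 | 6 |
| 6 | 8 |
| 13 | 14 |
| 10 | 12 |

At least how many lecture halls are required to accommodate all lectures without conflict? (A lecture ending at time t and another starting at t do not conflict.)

3

Events (time:±→running): 4:+→1 4:+→2 6:-→1 6:+→2 7:-→1 7:+→2 8:-→1 8:+→2 8:+→3 … peak 3.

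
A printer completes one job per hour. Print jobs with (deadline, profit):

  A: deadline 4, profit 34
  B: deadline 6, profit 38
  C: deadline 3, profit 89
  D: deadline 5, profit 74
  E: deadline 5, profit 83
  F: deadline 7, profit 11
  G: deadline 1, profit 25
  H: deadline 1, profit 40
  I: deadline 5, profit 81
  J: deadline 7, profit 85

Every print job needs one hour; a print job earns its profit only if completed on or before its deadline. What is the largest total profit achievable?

490

Sort by profit descending; place each in the latest free slot ≤ its deadline.
By profit: C(d3,89), J(d7,85), E(d5,83), I(d5,81), D(d5,74), H(d1,40), B(d6,38), A(d4,34), G(d1,25), F(d7,11)
C→slot 3; J→slot 7; E→slot 5; I→slot 4; D→slot 2; H→slot 1; B→slot 6; A skipped; G skipped; F skipped.
Profit = 40 + 74 + 89 + 81 + 83 + 38 + 85 = 490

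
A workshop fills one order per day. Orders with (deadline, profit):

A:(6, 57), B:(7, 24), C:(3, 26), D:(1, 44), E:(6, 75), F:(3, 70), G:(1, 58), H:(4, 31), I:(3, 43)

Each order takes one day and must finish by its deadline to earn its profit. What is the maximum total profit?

By profit: E(d6,75), F(d3,70), G(d1,58), A(d6,57), D(d1,44), I(d3,43), H(d4,31), C(d3,26), B(d7,24)
E→slot 6; F→slot 3; G→slot 1; A→slot 5; D skipped; I→slot 2; H→slot 4; C skipped; B→slot 7.
Profit = 58 + 43 + 70 + 31 + 57 + 75 + 24 = 358

358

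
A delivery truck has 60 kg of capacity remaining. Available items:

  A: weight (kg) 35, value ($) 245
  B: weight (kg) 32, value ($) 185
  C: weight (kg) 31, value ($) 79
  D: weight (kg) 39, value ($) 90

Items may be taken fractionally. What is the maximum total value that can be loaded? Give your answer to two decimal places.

389.53

Ratios (sorted): A 7.00, B 5.78, C 2.55, D 2.31
take A (35 @ 245); take 25/32 of B → 144.53. Capacity used 60/60.
Total value = 389.53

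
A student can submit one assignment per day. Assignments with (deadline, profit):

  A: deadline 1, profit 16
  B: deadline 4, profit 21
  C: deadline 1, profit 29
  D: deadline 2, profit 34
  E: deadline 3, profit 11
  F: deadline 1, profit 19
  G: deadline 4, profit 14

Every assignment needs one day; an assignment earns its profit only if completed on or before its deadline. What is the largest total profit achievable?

Sort by profit descending; place each in the latest free slot ≤ its deadline.
Profit order: D=34 C=29 B=21 F=19 A=16 G=14 E=11
Assign: D→slot 2, C→slot 1, B→slot 4, F skipped, A skipped, G→slot 3, E skipped.
Slots: [1:C] [2:D] [3:G] [4:B]
Profit = 29 + 34 + 14 + 21 = 98

98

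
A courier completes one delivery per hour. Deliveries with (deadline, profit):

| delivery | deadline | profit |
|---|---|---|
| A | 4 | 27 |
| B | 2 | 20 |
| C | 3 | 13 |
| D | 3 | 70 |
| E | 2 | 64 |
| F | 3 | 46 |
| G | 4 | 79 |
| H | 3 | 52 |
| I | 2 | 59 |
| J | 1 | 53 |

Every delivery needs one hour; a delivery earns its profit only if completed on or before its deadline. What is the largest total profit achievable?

272

Take jobs in profit order; each goes to the latest open slot no later than its deadline.
Profit order: G=79 D=70 E=64 I=59 J=53 H=52 F=46 A=27 B=20 C=13
Assign: G→slot 4, D→slot 3, E→slot 2, I→slot 1, J skipped, H skipped, F skipped, A skipped, B skipped, C skipped.
Slots: [1:I] [2:E] [3:D] [4:G]
Profit = 59 + 64 + 70 + 79 = 272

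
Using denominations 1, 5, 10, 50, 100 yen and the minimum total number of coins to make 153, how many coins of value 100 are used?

1

Greedy: take as many of the largest coin as possible, then repeat with the remainder.
153 = 1×100 + 1×50 + 3×1
Count of 100: 1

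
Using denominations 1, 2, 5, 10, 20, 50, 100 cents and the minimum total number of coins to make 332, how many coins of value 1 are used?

Greedy: take as many of the largest coin as possible, then repeat with the remainder.
332 − 3×100→32 − 1×20→12 − 1×10→2 − 1×2→0
Count of 1: 0

0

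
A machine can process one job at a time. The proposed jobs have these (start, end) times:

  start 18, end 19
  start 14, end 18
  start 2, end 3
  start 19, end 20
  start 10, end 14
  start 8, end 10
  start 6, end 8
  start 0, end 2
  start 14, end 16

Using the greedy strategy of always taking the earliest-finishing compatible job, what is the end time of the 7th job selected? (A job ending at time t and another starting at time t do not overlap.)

19

Order by finish time; keep every interval that doesn't clash with the previous kept one.
Sorted by end: (0,2)  (2,3)  (6,8)  (8,10)  (10,14)  (14,16)  (14,18)  (18,19)  (19,20)
take (0,2); take (2,3); take (6,8); take (8,10); take (10,14); take (14,16); skip (14,18); take (18,19); take (19,20).
Selected: (0,2) (2,3) (6,8) (8,10) (10,14) (14,16) (18,19) (19,20)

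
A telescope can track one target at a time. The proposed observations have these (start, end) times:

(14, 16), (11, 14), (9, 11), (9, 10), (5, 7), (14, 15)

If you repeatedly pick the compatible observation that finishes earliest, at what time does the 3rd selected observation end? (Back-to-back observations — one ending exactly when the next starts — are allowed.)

Sorted by end: (5,7)  (9,10)  (9,11)  (11,14)  (14,15)  (14,16)
take (5,7); take (9,10); skip (9,11); take (11,14); take (14,15); skip (14,16).
Selected: (5,7) (9,10) (11,14) (14,15)

14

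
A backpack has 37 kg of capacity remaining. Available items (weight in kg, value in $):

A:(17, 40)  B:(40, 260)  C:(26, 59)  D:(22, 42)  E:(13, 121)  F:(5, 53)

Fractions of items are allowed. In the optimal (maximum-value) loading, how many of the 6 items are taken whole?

Sort by value per unit weight and fill in that order.
Order: F (53/5=10.60) > E (121/13=9.31) > B (260/40=6.50) > A (40/17=2.35) > C (59/26=2.27) > D (42/22=1.91)
Fill: take F (5 @ 53) → take E (13 @ 121) → take 19/40 of B → 123.50; 37/37 used.
2 item(s) taken whole; one partial (take 19/40 of B).

2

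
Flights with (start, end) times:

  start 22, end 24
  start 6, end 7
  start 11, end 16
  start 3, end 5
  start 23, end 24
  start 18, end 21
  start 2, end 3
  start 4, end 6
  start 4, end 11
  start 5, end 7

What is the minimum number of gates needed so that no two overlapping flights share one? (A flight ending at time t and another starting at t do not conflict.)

3

Count concurrent intervals with a sweep; the peak is the room count.
Events (time:±→running): 2:+→1 3:-→0 3:+→1 4:+→2 4:+→3 … peak 3.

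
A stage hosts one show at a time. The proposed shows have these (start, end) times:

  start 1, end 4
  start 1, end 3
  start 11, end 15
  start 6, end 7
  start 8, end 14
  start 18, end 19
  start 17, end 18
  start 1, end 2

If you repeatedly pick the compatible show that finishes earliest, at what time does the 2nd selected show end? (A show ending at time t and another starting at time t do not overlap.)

7

By end time: (1,2), (1,3), (1,4), (6,7), (8,14), (11,15), (17,18), (18,19).
Pick (1,2); next start ≥ 2 → (6,7); next start ≥ 7 → (8,14); next start ≥ 14 → (17,18); next start ≥ 18 → (18,19).
Selected: (1,2) (6,7) (8,14) (17,18) (18,19)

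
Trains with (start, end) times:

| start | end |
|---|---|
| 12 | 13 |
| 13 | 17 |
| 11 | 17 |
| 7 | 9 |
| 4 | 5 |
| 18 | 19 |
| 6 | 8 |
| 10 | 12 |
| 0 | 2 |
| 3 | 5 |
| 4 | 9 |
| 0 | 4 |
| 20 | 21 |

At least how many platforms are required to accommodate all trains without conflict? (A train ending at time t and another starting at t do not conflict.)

3

Events (time:±→running): 0:+→1 0:+→2 2:-→1 3:+→2 4:-→1 4:+→2 4:+→3 … peak 3.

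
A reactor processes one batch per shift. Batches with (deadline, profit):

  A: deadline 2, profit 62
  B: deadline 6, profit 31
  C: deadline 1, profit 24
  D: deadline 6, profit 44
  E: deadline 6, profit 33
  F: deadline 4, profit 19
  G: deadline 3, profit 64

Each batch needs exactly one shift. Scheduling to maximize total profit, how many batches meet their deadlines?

Sort by profit descending; place each in the latest free slot ≤ its deadline.
Profit order: G=64 A=62 D=44 E=33 B=31 C=24 F=19
Assign: G→slot 3, A→slot 2, D→slot 6, E→slot 5, B→slot 4, C→slot 1, F skipped.
Slots: [1:C] [2:A] [3:G] [4:B] [5:E] [6:D]
6 of 7 scheduled.

6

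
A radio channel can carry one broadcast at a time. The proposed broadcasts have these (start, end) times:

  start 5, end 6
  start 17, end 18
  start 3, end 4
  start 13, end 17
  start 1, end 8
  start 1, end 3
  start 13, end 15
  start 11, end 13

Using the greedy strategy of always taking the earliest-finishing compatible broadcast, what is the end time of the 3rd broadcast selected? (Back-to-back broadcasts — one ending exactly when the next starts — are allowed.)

Greedy by earliest finish: after sorting by end time, pick each interval compatible with the last pick.
Sorted by end: (1,3)  (3,4)  (5,6)  (1,8)  (11,13)  (13,15)  (13,17)  (17,18)
take (1,3); take (3,4); take (5,6); take (11,13); take (13,15); skip (13,17); take (17,18).
Selected: (1,3) (3,4) (5,6) (11,13) (13,15) (17,18)

6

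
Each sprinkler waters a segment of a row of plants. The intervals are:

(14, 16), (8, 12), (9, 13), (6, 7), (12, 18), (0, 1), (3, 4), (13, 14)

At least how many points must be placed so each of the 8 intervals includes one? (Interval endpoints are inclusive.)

By right end: [0,1]  [3,4]  [6,7]  [8,12]  [9,13]  [13,14]  [14,16]  [12,18]
[0,1] uncovered → point at 1; [3,4] uncovered → point at 4; [6,7] uncovered → point at 7; [8,12] uncovered → point at 12; [13,14] uncovered → point at 14.
Points: 1, 4, 7, 12, 14 (5 total).

5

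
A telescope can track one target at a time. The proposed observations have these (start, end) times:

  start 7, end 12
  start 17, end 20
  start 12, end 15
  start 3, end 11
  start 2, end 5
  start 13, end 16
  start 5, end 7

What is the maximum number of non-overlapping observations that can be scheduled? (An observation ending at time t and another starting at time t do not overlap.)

Order by finish time; keep every interval that doesn't clash with the previous kept one.
Sorted by end: (2,5)  (5,7)  (3,11)  (7,12)  (12,15)  (13,16)  (17,20)
take (2,5); take (5,7); take (7,12); take (12,15); take (17,20).
Selected 5 observations.

5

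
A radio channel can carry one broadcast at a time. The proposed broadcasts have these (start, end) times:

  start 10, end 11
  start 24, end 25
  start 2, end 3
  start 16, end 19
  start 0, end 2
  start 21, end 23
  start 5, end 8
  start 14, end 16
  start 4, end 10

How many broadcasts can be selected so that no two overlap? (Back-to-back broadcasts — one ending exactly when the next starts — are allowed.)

8

Sort by end time and greedily take each interval whose start is ≥ the last chosen end.
By end time: (0,2), (2,3), (5,8), (4,10), (10,11), (14,16), (16,19), (21,23), (24,25).
Pick (0,2); next start ≥ 2 → (2,3); next start ≥ 3 → (5,8); next start ≥ 8 → (10,11); next start ≥ 11 → (14,16); next start ≥ 16 → (16,19); next start ≥ 19 → (21,23); next start ≥ 23 → (24,25).
Selected 8 broadcasts.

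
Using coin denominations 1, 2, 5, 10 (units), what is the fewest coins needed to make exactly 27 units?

27 = 2×10 + 1×5 + 1×2
Total coins = 2 + 1 + 1 = 4

4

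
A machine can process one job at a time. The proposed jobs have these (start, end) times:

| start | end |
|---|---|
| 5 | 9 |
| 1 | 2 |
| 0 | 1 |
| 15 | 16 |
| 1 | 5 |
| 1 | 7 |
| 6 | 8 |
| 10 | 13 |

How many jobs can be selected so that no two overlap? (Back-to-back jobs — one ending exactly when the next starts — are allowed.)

5

Order by finish time; keep every interval that doesn't clash with the previous kept one.
Sorted by end: (0,1)  (1,2)  (1,5)  (1,7)  (6,8)  (5,9)  (10,13)  (15,16)
take (0,1); take (1,2); skip (1,5); take (6,8); skip (5,9); take (10,13); take (15,16).
Selected 5 jobs.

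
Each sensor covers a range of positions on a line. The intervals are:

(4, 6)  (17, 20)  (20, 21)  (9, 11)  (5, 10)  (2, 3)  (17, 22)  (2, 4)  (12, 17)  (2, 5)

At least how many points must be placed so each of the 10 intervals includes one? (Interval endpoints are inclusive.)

5

Sorted: [2,3] [2,4] [2,5] [4,6] [5,10] [9,11] [12,17] [17,20] [20,21] [17,22]
{[2,3],[2,4],[2,5]} hit by 3; {[4,6],[5,10]} hit by 6; {[9,11]} hit by 11; {[12,17],[17,20]} hit by 17; {[20,21],[17,22]} hit by 21.
Points: 3, 6, 11, 17, 21 (5 total).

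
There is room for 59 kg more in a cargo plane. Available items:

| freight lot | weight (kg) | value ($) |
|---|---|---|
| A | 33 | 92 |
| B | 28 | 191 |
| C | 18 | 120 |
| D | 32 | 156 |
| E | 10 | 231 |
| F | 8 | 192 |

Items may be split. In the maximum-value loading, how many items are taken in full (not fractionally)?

Sort by value per unit weight and fill in that order.
Ratios (sorted): F 24.00, E 23.10, B 6.82, C 6.67, D 4.88, A 2.79
take F (8 @ 192); take E (10 @ 231); take B (28 @ 191); take 13/18 of C → 86.67. Capacity used 59/59.
3 item(s) taken whole; one partial (take 13/18 of C).

3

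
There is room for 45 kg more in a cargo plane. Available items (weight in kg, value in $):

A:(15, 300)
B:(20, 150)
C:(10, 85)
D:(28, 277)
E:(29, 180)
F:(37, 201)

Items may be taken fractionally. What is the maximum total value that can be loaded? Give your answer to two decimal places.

Sort by value per unit weight and fill in that order.
Ratios (sorted): A 20.00, D 9.89, C 8.50, B 7.50, E 6.21, F 5.43
take A (15 @ 300); take D (28 @ 277); take 2/10 of C → 17.00. Capacity used 45/45.
Total value = 594.00

594.00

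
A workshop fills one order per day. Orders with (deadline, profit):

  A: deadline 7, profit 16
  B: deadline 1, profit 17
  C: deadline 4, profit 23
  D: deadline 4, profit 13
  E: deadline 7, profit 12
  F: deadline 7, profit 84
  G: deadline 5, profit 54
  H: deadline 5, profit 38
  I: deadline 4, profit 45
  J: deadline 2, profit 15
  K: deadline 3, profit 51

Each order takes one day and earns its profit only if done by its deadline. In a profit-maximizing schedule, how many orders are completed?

7

Take jobs in profit order; each goes to the latest open slot no later than its deadline.
Profit order: F=84 G=54 K=51 I=45 H=38 C=23 B=17 A=16 J=15 D=13 E=12
Assign: F→slot 7, G→slot 5, K→slot 3, I→slot 4, H→slot 2, C→slot 1, B skipped, A→slot 6, J skipped, D skipped, E skipped.
Slots: [1:C] [2:H] [3:K] [4:I] [5:G] [6:A] [7:F]
7 of 11 scheduled.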